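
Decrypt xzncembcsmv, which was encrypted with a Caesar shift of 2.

x(23): 23−2=21 → v
z(25): 25−2=23 → x
n(13): 13−2=11 → l
c(2): 2−2=0 → a
e(4): 4−2=2 → c
m(12): 12−2=10 → k
b(1): 1−2=-1≡25 → z
c(2): 2−2=0 → a
s(18): 18−2=16 → q
m(12): 12−2=10 → k
v(21): 21−2=19 → t

vxlackzaqkt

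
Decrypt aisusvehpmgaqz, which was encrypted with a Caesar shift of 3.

a(0): 0−3=-3≡23 → x
i(8): 8−3=5 → f
s(18): 18−3=15 → p
u(20): 20−3=17 → r
s(18): 18−3=15 → p
v(21): 21−3=18 → s
e(4): 4−3=1 → b
h(7): 7−3=4 → e
p(15): 15−3=12 → m
m(12): 12−3=9 → j
g(6): 6−3=3 → d
a(0): 0−3=-3≡23 → x
q(16): 16−3=13 → n
z(25): 25−3=22 → w

xfprpsbemjdxnw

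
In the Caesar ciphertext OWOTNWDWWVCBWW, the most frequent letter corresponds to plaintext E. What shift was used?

18

The most frequent ciphertext letter is W (appears 6 times).
W is position 22; E is position 4.
Shift = 18.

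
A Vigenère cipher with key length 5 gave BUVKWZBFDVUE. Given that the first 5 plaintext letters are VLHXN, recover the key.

Subtract each crib letter from the matching ciphertext letter (mod 26):
B(1)−V(21)=-20≡6 → G
U(20)−L(11)=9 → J
V(21)−H(7)=14 → O
K(10)−X(23)=-13≡13 → N
W(22)−N(13)=9 → J

GJONJ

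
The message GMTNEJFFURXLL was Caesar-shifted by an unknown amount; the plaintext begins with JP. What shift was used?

From the crib: G(6)−J(9)=-3≡23, so the shift is 23.

23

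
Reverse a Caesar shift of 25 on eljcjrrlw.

fmkdkssmx

e(4): 4−25=-21≡5 → f
l(11): 11−25=-14≡12 → m
j(9): 9−25=-16≡10 → k
c(2): 2−25=-23≡3 → d
j(9): 9−25=-16≡10 → k
r(17): 17−25=-8≡18 → s
r(17): 17−25=-8≡18 → s
l(11): 11−25=-14≡12 → m
w(22): 22−25=-3≡23 → x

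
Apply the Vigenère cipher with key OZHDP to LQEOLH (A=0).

Repeat the key across the message: OZHDPO
L(11)+O(14): 25 → Z
Q(16)+Z(25): 41≡15 → P
E(4)+H(7): 11 → L
O(14)+D(3): 17 → R
L(11)+P(15): 26≡0 → A
H(7)+O(14): 21 → V

ZPLRAV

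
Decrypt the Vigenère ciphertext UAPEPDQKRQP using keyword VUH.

Repeat the key across the ciphertext: VUHVUHVUHVU
U(20)−V(21): -1≡25 → Z
A(0)−U(20): -20≡6 → G
P(15)−H(7): 8 → I
E(4)−V(21): -17≡9 → J
P(15)−U(20): -5≡21 → V
D(3)−H(7): -4≡22 → W
Q(16)−V(21): -5≡21 → V
K(10)−U(20): -10≡16 → Q
R(17)−H(7): 10 → K
Q(16)−V(21): -5≡21 → V
P(15)−U(20): -5≡21 → V

ZGIJVWVQKVV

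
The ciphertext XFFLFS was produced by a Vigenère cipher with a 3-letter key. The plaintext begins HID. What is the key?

Subtract each crib letter from the matching ciphertext letter (mod 26):
X(23)−H(7)=16 → Q
F(5)−I(8)=-3≡23 → X
F(5)−D(3)=2 → C

QXC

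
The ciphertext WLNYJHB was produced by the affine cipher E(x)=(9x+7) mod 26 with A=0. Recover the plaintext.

TMSZGAI

The inverse of 9 mod 26 is 3, since 9·3=27≡1. Apply D(y)=3·(y−7) mod 26:
W(22): 3·(22−7)=45≡19 → T
L(11): 3·(11−7)=12 → M
N(13): 3·(13−7)=18 → S
Y(24): 3·(24−7)=51≡25 → Z
J(9): 3·(9−7)=6 → G
H(7): 3·(7−7)=0 → A
B(1): 3·(1−7)=-18≡8 → I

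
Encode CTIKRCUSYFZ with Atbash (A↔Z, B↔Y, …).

C(2) → X(23)
T(19) → G(6)
I(8) → R(17)
K(10) → P(15)
R(17) → I(8)
C(2) → X(23)
U(20) → F(5)
S(18) → H(7)
Y(24) → B(1)
F(5) → U(20)
Z(25) → A(0)

XGRPIXFHBUA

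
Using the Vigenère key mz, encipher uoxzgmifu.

Repeat the key across the message: mzmzmzmzm
u(20)+m(12): 32≡6 → g
o(14)+z(25): 39≡13 → n
x(23)+m(12): 35≡9 → j
z(25)+z(25): 50≡24 → y
g(6)+m(12): 18 → s
m(12)+z(25): 37≡11 → l
i(8)+m(12): 20 → u
f(5)+z(25): 30≡4 → e
u(20)+m(12): 32≡6 → g

gnjyslueg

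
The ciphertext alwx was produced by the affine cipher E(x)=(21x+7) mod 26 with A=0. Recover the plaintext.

ruxc

The inverse of 21 mod 26 is 5, since 21·5=105≡1. Apply D(y)=5·(y−7) mod 26:
a(0): 5·(0−7)=-35≡17 → r
l(11): 5·(11−7)=20 → u
w(22): 5·(22−7)=75≡23 → x
x(23): 5·(23−7)=80≡2 → c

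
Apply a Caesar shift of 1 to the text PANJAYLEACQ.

QBOKBZMFBDR

P(15): 15+1=16 → Q
A(0): 0+1=1 → B
N(13): 13+1=14 → O
J(9): 9+1=10 → K
A(0): 0+1=1 → B
Y(24): 24+1=25 → Z
L(11): 11+1=12 → M
E(4): 4+1=5 → F
A(0): 0+1=1 → B
C(2): 2+1=3 → D
Q(16): 16+1=17 → R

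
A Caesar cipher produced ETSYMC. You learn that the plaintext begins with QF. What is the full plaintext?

From the crib: E(4)−Q(16)=-12≡14, so the shift is 14.
Subtract 14 from each ciphertext letter:
E(4): 4−14=-10≡16 → Q
T(19): 19−14=5 → F
S(18): 18−14=4 → E
Y(24): 24−14=10 → K
M(12): 12−14=-2≡24 → Y
C(2): 2−14=-12≡14 → O

QFEKYO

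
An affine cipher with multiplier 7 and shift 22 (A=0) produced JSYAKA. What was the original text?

The inverse of 7 mod 26 is 15, since 7·15=105≡1. Apply D(y)=15·(y−22) mod 26:
J(9): 15·(9−22)=-195≡13 → N
S(18): 15·(18−22)=-60≡18 → S
Y(24): 15·(24−22)=30≡4 → E
A(0): 15·(0−22)=-330≡8 → I
K(10): 15·(10−22)=-180≡2 → C
A(0): 15·(0−22)=-330≡8 → I

NSEICI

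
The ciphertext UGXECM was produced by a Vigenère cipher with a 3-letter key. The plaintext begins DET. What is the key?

RCE

Subtract each crib letter from the matching ciphertext letter (mod 26):
U(20)−D(3)=17 → R
G(6)−E(4)=2 → C
X(23)−T(19)=4 → E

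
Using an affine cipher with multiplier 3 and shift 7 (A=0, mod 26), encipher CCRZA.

NNGEH

C(2): 3·2+7=13 → N
C(2): 3·2+7=13 → N
R(17): 3·17+7=58≡6 → G
Z(25): 3·25+7=82≡4 → E
A(0): 3·0+7=7 → H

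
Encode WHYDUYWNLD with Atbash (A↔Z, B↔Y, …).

DSBWFBDMOW

W(22) → D(3)
H(7) → S(18)
Y(24) → B(1)
D(3) → W(22)
U(20) → F(5)
Y(24) → B(1)
W(22) → D(3)
N(13) → M(12)
L(11) → O(14)
D(3) → W(22)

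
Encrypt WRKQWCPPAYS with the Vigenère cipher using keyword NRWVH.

Repeat the key across the message: NRWVHNRWVHN
W(22)+N(13): 35≡9 → J
R(17)+R(17): 34≡8 → I
K(10)+W(22): 32≡6 → G
Q(16)+V(21): 37≡11 → L
W(22)+H(7): 29≡3 → D
C(2)+N(13): 15 → P
P(15)+R(17): 32≡6 → G
P(15)+W(22): 37≡11 → L
A(0)+V(21): 21 → V
Y(24)+H(7): 31≡5 → F
S(18)+N(13): 31≡5 → F

JIGLDPGLVFF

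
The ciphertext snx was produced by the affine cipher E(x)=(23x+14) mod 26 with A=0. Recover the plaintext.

qjx

The inverse of 23 mod 26 is 17, since 23·17=391≡1. Apply D(y)=17·(y−14) mod 26:
s(18): 17·(18−14)=68≡16 → q
n(13): 17·(13−14)=-17≡9 → j
x(23): 17·(23−14)=153≡23 → x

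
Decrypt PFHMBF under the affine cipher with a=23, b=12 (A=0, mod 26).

The inverse of 23 mod 26 is 17, since 23·17=391≡1. Apply D(y)=17·(y−12) mod 26:
P(15): 17·(15−12)=51≡25 → Z
F(5): 17·(5−12)=-119≡11 → L
H(7): 17·(7−12)=-85≡19 → T
M(12): 17·(12−12)=0 → A
B(1): 17·(1−12)=-187≡21 → V
F(5): 17·(5−12)=-119≡11 → L

ZLTAVL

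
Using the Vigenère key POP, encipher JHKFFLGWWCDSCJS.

YVZUTAVKLRRHRXH

Repeat the key across the message: POPPOPPOPPOPPOP
J(9)+P(15): 24 → Y
H(7)+O(14): 21 → V
K(10)+P(15): 25 → Z
F(5)+P(15): 20 → U
F(5)+O(14): 19 → T
L(11)+P(15): 26≡0 → A
G(6)+P(15): 21 → V
W(22)+O(14): 36≡10 → K
W(22)+P(15): 37≡11 → L
C(2)+P(15): 17 → R
D(3)+O(14): 17 → R
S(18)+P(15): 33≡7 → H
C(2)+P(15): 17 → R
J(9)+O(14): 23 → X
S(18)+P(15): 33≡7 → H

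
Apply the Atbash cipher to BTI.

B(1) → Y(24)
T(19) → G(6)
I(8) → R(17)

YGR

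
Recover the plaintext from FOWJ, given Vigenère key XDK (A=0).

ILMM

Repeat the key across the ciphertext: XDKX
F(5)−X(23): -18≡8 → I
O(14)−D(3): 11 → L
W(22)−K(10): 12 → M
J(9)−X(23): -14≡12 → M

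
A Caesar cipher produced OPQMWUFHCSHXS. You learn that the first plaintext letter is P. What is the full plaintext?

From the crib: O(14)−P(15)=-1≡25, so the shift is 25.
Subtract 25 from each ciphertext letter:
O(14): 14−25=-11≡15 → P
P(15): 15−25=-10≡16 → Q
Q(16): 16−25=-9≡17 → R
M(12): 12−25=-13≡13 → N
W(22): 22−25=-3≡23 → X
U(20): 20−25=-5≡21 → V
F(5): 5−25=-20≡6 → G
H(7): 7−25=-18≡8 → I
C(2): 2−25=-23≡3 → D
S(18): 18−25=-7≡19 → T
H(7): 7−25=-18≡8 → I
X(23): 23−25=-2≡24 → Y
S(18): 18−25=-7≡19 → T

PQRNXVGIDTIYT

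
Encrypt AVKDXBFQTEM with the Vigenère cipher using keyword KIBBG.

Repeat the key across the message: KIBBGKIBBGK
A(0)+K(10): 10 → K
V(21)+I(8): 29≡3 → D
K(10)+B(1): 11 → L
D(3)+B(1): 4 → E
X(23)+G(6): 29≡3 → D
B(1)+K(10): 11 → L
F(5)+I(8): 13 → N
Q(16)+B(1): 17 → R
T(19)+B(1): 20 → U
E(4)+G(6): 10 → K
M(12)+K(10): 22 → W

KDLEDLNRUKW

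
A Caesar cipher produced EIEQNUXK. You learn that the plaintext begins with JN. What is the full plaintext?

From the crib: E(4)−J(9)=-5≡21, so the shift is 21.
Subtract 21 from each ciphertext letter:
E(4): 4−21=-17≡9 → J
I(8): 8−21=-13≡13 → N
E(4): 4−21=-17≡9 → J
Q(16): 16−21=-5≡21 → V
N(13): 13−21=-8≡18 → S
U(20): 20−21=-1≡25 → Z
X(23): 23−21=2 → C
K(10): 10−21=-11≡15 → P

JNJVSZCP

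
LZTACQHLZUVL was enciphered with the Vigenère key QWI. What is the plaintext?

Repeat the key across the ciphertext: QWIQWIQWIQWI
L(11)−Q(16): -5≡21 → V
Z(25)−W(22): 3 → D
T(19)−I(8): 11 → L
A(0)−Q(16): -16≡10 → K
C(2)−W(22): -20≡6 → G
Q(16)−I(8): 8 → I
H(7)−Q(16): -9≡17 → R
L(11)−W(22): -11≡15 → P
Z(25)−I(8): 17 → R
U(20)−Q(16): 4 → E
V(21)−W(22): -1≡25 → Z
L(11)−I(8): 3 → D

VDLKGIRPREZD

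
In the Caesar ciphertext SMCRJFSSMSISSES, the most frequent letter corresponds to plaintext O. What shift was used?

The most frequent ciphertext letter is S (appears 7 times).
S is position 18; O is position 14.
Shift = 4.

4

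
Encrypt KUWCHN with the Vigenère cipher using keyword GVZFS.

QPVHZT

Repeat the key across the message: GVZFSG
K(10)+G(6): 16 → Q
U(20)+V(21): 41≡15 → P
W(22)+Z(25): 47≡21 → V
C(2)+F(5): 7 → H
H(7)+S(18): 25 → Z
N(13)+G(6): 19 → T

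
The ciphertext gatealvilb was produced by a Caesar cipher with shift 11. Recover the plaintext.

g(6): 6−11=-5≡21 → v
a(0): 0−11=-11≡15 → p
t(19): 19−11=8 → i
e(4): 4−11=-7≡19 → t
a(0): 0−11=-11≡15 → p
l(11): 11−11=0 → a
v(21): 21−11=10 → k
i(8): 8−11=-3≡23 → x
l(11): 11−11=0 → a
b(1): 1−11=-10≡16 → q

vpitpakxaq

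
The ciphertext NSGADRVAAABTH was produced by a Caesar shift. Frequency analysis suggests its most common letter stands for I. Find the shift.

18

The most frequent ciphertext letter is A (appears 4 times).
A is position 0; I is position 8.
Shift = -8≡18.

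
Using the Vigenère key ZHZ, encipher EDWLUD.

Repeat the key across the message: ZHZZHZ
E(4)+Z(25): 29≡3 → D
D(3)+H(7): 10 → K
W(22)+Z(25): 47≡21 → V
L(11)+Z(25): 36≡10 → K
U(20)+H(7): 27≡1 → B
D(3)+Z(25): 28≡2 → C

DKVKBC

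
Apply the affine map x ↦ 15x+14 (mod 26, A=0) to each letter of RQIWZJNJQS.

JUEGZTBTUY

R(17): 15·17+14=269≡9 → J
Q(16): 15·16+14=254≡20 → U
I(8): 15·8+14=134≡4 → E
W(22): 15·22+14=344≡6 → G
Z(25): 15·25+14=389≡25 → Z
J(9): 15·9+14=149≡19 → T
N(13): 15·13+14=209≡1 → B
J(9): 15·9+14=149≡19 → T
Q(16): 15·16+14=254≡20 → U
S(18): 15·18+14=284≡24 → Y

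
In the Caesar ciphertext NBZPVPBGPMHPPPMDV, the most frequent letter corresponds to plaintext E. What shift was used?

11

The most frequent ciphertext letter is P (appears 6 times).
P is position 15; E is position 4.
Shift = 11.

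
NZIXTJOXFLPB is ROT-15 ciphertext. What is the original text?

YKTIEUZIQWAM

N(13): 13−15=-2≡24 → Y
Z(25): 25−15=10 → K
I(8): 8−15=-7≡19 → T
X(23): 23−15=8 → I
T(19): 19−15=4 → E
J(9): 9−15=-6≡20 → U
O(14): 14−15=-1≡25 → Z
X(23): 23−15=8 → I
F(5): 5−15=-10≡16 → Q
L(11): 11−15=-4≡22 → W
P(15): 15−15=0 → A
B(1): 1−15=-14≡12 → M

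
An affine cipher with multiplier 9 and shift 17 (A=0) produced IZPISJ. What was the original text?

The inverse of 9 mod 26 is 3, since 9·3=27≡1. Apply D(y)=3·(y−17) mod 26:
I(8): 3·(8−17)=-27≡25 → Z
Z(25): 3·(25−17)=24 → Y
P(15): 3·(15−17)=-6≡20 → U
I(8): 3·(8−17)=-27≡25 → Z
S(18): 3·(18−17)=3 → D
J(9): 3·(9−17)=-24≡2 → C

ZYUZDC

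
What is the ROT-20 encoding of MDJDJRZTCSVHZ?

GXDXDLTNWMPBT

M(12): 12+20=32≡6 → G
D(3): 3+20=23 → X
J(9): 9+20=29≡3 → D
D(3): 3+20=23 → X
J(9): 9+20=29≡3 → D
R(17): 17+20=37≡11 → L
Z(25): 25+20=45≡19 → T
T(19): 19+20=39≡13 → N
C(2): 2+20=22 → W
S(18): 18+20=38≡12 → M
V(21): 21+20=41≡15 → P
H(7): 7+20=27≡1 → B
Z(25): 25+20=45≡19 → T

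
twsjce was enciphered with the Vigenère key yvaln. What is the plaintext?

Repeat the key across the ciphertext: yvalny
t(19)−y(24): -5≡21 → v
w(22)−v(21): 1 → b
s(18)−a(0): 18 → s
j(9)−l(11): -2≡24 → y
c(2)−n(13): -11≡15 → p
e(4)−y(24): -20≡6 → g

vbsypg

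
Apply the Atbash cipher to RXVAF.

ICEZU

R(17) → I(8)
X(23) → C(2)
V(21) → E(4)
A(0) → Z(25)
F(5) → U(20)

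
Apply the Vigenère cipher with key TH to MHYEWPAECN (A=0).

FORLPWTLVU

Repeat the key across the message: THTHTHTHTH
M(12)+T(19): 31≡5 → F
H(7)+H(7): 14 → O
Y(24)+T(19): 43≡17 → R
E(4)+H(7): 11 → L
W(22)+T(19): 41≡15 → P
P(15)+H(7): 22 → W
A(0)+T(19): 19 → T
E(4)+H(7): 11 → L
C(2)+T(19): 21 → V
N(13)+H(7): 20 → U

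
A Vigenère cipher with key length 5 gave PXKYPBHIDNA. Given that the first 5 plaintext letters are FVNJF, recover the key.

Subtract each crib letter from the matching ciphertext letter (mod 26):
P(15)−F(5)=10 → K
X(23)−V(21)=2 → C
K(10)−N(13)=-3≡23 → X
Y(24)−J(9)=15 → P
P(15)−F(5)=10 → K

KCXPK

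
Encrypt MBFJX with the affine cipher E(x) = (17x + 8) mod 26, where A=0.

EZPFJ

M(12): 17·12+8=212≡4 → E
B(1): 17·1+8=25 → Z
F(5): 17·5+8=93≡15 → P
J(9): 17·9+8=161≡5 → F
X(23): 17·23+8=399≡9 → J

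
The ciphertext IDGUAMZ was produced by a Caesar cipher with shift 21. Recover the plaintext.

I(8): 8−21=-13≡13 → N
D(3): 3−21=-18≡8 → I
G(6): 6−21=-15≡11 → L
U(20): 20−21=-1≡25 → Z
A(0): 0−21=-21≡5 → F
M(12): 12−21=-9≡17 → R
Z(25): 25−21=4 → E

NILZFRE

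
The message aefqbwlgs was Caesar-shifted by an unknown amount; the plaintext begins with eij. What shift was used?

22

From the crib: a(0)−e(4)=-4≡22, so the shift is 22.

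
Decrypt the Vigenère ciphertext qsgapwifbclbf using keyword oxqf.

Repeat the key across the ciphertext: oxqfoxqfoxqfo
q(16)−o(14): 2 → c
s(18)−x(23): -5≡21 → v
g(6)−q(16): -10≡16 → q
a(0)−f(5): -5≡21 → v
p(15)−o(14): 1 → b
w(22)−x(23): -1≡25 → z
i(8)−q(16): -8≡18 → s
f(5)−f(5): 0 → a
b(1)−o(14): -13≡13 → n
c(2)−x(23): -21≡5 → f
l(11)−q(16): -5≡21 → v
b(1)−f(5): -4≡22 → w
f(5)−o(14): -9≡17 → r

cvqvbzsanfvwr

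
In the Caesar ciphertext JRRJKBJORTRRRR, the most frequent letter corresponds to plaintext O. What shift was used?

The most frequent ciphertext letter is R (appears 7 times).
R is position 17; O is position 14.
Shift = 3.

3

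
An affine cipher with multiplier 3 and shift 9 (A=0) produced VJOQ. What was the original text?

EATL

The inverse of 3 mod 26 is 9, since 3·9=27≡1. Apply D(y)=9·(y−9) mod 26:
V(21): 9·(21−9)=108≡4 → E
J(9): 9·(9−9)=0 → A
O(14): 9·(14−9)=45≡19 → T
Q(16): 9·(16−9)=63≡11 → L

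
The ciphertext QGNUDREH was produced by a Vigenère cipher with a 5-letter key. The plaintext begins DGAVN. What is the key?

NANZQ

Subtract each crib letter from the matching ciphertext letter (mod 26):
Q(16)−D(3)=13 → N
G(6)−G(6)=0 → A
N(13)−A(0)=13 → N
U(20)−V(21)=-1≡25 → Z
D(3)−N(13)=-10≡16 → Q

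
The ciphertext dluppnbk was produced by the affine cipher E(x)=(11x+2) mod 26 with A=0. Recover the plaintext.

tpennbhw

The inverse of 11 mod 26 is 19, since 11·19=209≡1. Apply D(y)=19·(y−2) mod 26:
d(3): 19·(3−2)=19 → t
l(11): 19·(11−2)=171≡15 → p
u(20): 19·(20−2)=342≡4 → e
p(15): 19·(15−2)=247≡13 → n
p(15): 19·(15−2)=247≡13 → n
n(13): 19·(13−2)=209≡1 → b
b(1): 19·(1−2)=-19≡7 → h
k(10): 19·(10−2)=152≡22 → w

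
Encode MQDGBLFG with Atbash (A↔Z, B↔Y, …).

NJWTYOUT

M(12) → N(13)
Q(16) → J(9)
D(3) → W(22)
G(6) → T(19)
B(1) → Y(24)
L(11) → O(14)
F(5) → U(20)
G(6) → T(19)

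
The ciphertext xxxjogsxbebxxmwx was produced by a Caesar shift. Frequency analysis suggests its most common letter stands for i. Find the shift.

15

The most frequent ciphertext letter is x (appears 7 times).
x is position 23; i is position 8.
Shift = 15.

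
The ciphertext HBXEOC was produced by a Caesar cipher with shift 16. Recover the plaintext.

RLHOYM

H(7): 7−16=-9≡17 → R
B(1): 1−16=-15≡11 → L
X(23): 23−16=7 → H
E(4): 4−16=-12≡14 → O
O(14): 14−16=-2≡24 → Y
C(2): 2−16=-14≡12 → M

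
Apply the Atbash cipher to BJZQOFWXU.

YQAJLUDCF

B(1) → Y(24)
J(9) → Q(16)
Z(25) → A(0)
Q(16) → J(9)
O(14) → L(11)
F(5) → U(20)
W(22) → D(3)
X(23) → C(2)
U(20) → F(5)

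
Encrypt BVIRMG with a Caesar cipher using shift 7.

ICPYTN

B(1): 1+7=8 → I
V(21): 21+7=28≡2 → C
I(8): 8+7=15 → P
R(17): 17+7=24 → Y
M(12): 12+7=19 → T
G(6): 6+7=13 → N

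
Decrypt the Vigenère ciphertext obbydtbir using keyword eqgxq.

klvbnplcu

Repeat the key across the ciphertext: eqgxqeqgx
o(14)−e(4): 10 → k
b(1)−q(16): -15≡11 → l
b(1)−g(6): -5≡21 → v
y(24)−x(23): 1 → b
d(3)−q(16): -13≡13 → n
t(19)−e(4): 15 → p
b(1)−q(16): -15≡11 → l
i(8)−g(6): 2 → c
r(17)−x(23): -6≡20 → u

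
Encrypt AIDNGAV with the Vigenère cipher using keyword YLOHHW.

YTRUNWT

Repeat the key across the message: YLOHHWY
A(0)+Y(24): 24 → Y
I(8)+L(11): 19 → T
D(3)+O(14): 17 → R
N(13)+H(7): 20 → U
G(6)+H(7): 13 → N
A(0)+W(22): 22 → W
V(21)+Y(24): 45≡19 → T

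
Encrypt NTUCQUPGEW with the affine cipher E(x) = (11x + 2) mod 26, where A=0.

N(13): 11·13+2=145≡15 → P
T(19): 11·19+2=211≡3 → D
U(20): 11·20+2=222≡14 → O
C(2): 11·2+2=24 → Y
Q(16): 11·16+2=178≡22 → W
U(20): 11·20+2=222≡14 → O
P(15): 11·15+2=167≡11 → L
G(6): 11·6+2=68≡16 → Q
E(4): 11·4+2=46≡20 → U
W(22): 11·22+2=244≡10 → K

PDOYWOLQUK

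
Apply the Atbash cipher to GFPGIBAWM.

TUKTRYZDN

G(6) → T(19)
F(5) → U(20)
P(15) → K(10)
G(6) → T(19)
I(8) → R(17)
B(1) → Y(24)
A(0) → Z(25)
W(22) → D(3)
M(12) → N(13)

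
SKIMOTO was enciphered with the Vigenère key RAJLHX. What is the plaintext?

BKZBHWX

Repeat the key across the ciphertext: RAJLHXR
S(18)−R(17): 1 → B
K(10)−A(0): 10 → K
I(8)−J(9): -1≡25 → Z
M(12)−L(11): 1 → B
O(14)−H(7): 7 → H
T(19)−X(23): -4≡22 → W
O(14)−R(17): -3≡23 → X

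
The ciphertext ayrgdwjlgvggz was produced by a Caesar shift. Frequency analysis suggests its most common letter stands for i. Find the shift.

The most frequent ciphertext letter is g (appears 4 times).
g is position 6; i is position 8.
Shift = -2≡24.

24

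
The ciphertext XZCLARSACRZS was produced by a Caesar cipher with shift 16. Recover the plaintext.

X(23): 23−16=7 → H
Z(25): 25−16=9 → J
C(2): 2−16=-14≡12 → M
L(11): 11−16=-5≡21 → V
A(0): 0−16=-16≡10 → K
R(17): 17−16=1 → B
S(18): 18−16=2 → C
A(0): 0−16=-16≡10 → K
C(2): 2−16=-14≡12 → M
R(17): 17−16=1 → B
Z(25): 25−16=9 → J
S(18): 18−16=2 → C

HJMVKBCKMBJC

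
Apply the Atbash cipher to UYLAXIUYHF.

U(20) → F(5)
Y(24) → B(1)
L(11) → O(14)
A(0) → Z(25)
X(23) → C(2)
I(8) → R(17)
U(20) → F(5)
Y(24) → B(1)
H(7) → S(18)
F(5) → U(20)

FBOZCRFBSU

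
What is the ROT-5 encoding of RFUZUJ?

WKZEZO

R(17): 17+5=22 → W
F(5): 5+5=10 → K
U(20): 20+5=25 → Z
Z(25): 25+5=30≡4 → E
U(20): 20+5=25 → Z
J(9): 9+5=14 → O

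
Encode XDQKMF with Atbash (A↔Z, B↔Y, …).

X(23) → C(2)
D(3) → W(22)
Q(16) → J(9)
K(10) → P(15)
M(12) → N(13)
F(5) → U(20)

CWJPNU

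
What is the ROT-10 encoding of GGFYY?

QQPII

G(6): 6+10=16 → Q
G(6): 6+10=16 → Q
F(5): 5+10=15 → P
Y(24): 24+10=34≡8 → I
Y(24): 24+10=34≡8 → I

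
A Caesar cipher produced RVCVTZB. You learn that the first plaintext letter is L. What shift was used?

6

From the crib: R(17)−L(11)=6, so the shift is 6.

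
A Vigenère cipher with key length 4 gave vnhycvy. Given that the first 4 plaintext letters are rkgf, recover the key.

edbt

Subtract each crib letter from the matching ciphertext letter (mod 26):
v(21)−r(17)=4 → e
n(13)−k(10)=3 → d
h(7)−g(6)=1 → b
y(24)−f(5)=19 → t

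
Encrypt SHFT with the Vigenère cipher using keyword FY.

Repeat the key across the message: FYFY
S(18)+F(5): 23 → X
H(7)+Y(24): 31≡5 → F
F(5)+F(5): 10 → K
T(19)+Y(24): 43≡17 → R

XFKR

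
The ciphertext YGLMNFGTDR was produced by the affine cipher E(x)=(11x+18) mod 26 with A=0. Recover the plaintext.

The inverse of 11 mod 26 is 19, since 11·19=209≡1. Apply D(y)=19·(y−18) mod 26:
Y(24): 19·(24−18)=114≡10 → K
G(6): 19·(6−18)=-228≡6 → G
L(11): 19·(11−18)=-133≡23 → X
M(12): 19·(12−18)=-114≡16 → Q
N(13): 19·(13−18)=-95≡9 → J
F(5): 19·(5−18)=-247≡13 → N
G(6): 19·(6−18)=-228≡6 → G
T(19): 19·(19−18)=19 → T
D(3): 19·(3−18)=-285≡1 → B
R(17): 19·(17−18)=-19≡7 → H

KGXQJNGTBH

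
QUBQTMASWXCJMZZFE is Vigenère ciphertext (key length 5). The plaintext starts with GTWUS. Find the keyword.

Subtract each crib letter from the matching ciphertext letter (mod 26):
Q(16)−G(6)=10 → K
U(20)−T(19)=1 → B
B(1)−W(22)=-21≡5 → F
Q(16)−U(20)=-4≡22 → W
T(19)−S(18)=1 → B

KBFWB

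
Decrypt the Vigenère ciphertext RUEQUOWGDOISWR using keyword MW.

Repeat the key across the ciphertext: MWMWMWMWMWMWMW
R(17)−M(12): 5 → F
U(20)−W(22): -2≡24 → Y
E(4)−M(12): -8≡18 → S
Q(16)−W(22): -6≡20 → U
U(20)−M(12): 8 → I
O(14)−W(22): -8≡18 → S
W(22)−M(12): 10 → K
G(6)−W(22): -16≡10 → K
D(3)−M(12): -9≡17 → R
O(14)−W(22): -8≡18 → S
I(8)−M(12): -4≡22 → W
S(18)−W(22): -4≡22 → W
W(22)−M(12): 10 → K
R(17)−W(22): -5≡21 → V

FYSUISKKRSWWKV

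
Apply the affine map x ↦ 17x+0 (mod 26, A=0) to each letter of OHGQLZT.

O(14): 17·14+0=238≡4 → E
H(7): 17·7+0=119≡15 → P
G(6): 17·6+0=102≡24 → Y
Q(16): 17·16+0=272≡12 → M
L(11): 17·11+0=187≡5 → F
Z(25): 17·25+0=425≡9 → J
T(19): 17·19+0=323≡11 → L

EPYMFJL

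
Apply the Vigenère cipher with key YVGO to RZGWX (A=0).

PUMKV

Repeat the key across the message: YVGOY
R(17)+Y(24): 41≡15 → P
Z(25)+V(21): 46≡20 → U
G(6)+G(6): 12 → M
W(22)+O(14): 36≡10 → K
X(23)+Y(24): 47≡21 → V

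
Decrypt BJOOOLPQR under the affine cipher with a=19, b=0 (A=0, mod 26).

The inverse of 19 mod 26 is 11, since 19·11=209≡1. Apply D(y)=11·(y−0) mod 26:
B(1): 11·(1−0)=11 → L
J(9): 11·(9−0)=99≡21 → V
O(14): 11·(14−0)=154≡24 → Y
O(14): 11·(14−0)=154≡24 → Y
O(14): 11·(14−0)=154≡24 → Y
L(11): 11·(11−0)=121≡17 → R
P(15): 11·(15−0)=165≡9 → J
Q(16): 11·(16−0)=176≡20 → U
R(17): 11·(17−0)=187≡5 → F

LVYYYRJUF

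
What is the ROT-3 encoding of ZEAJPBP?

CHDMSES

Z(25): 25+3=28≡2 → C
E(4): 4+3=7 → H
A(0): 0+3=3 → D
J(9): 9+3=12 → M
P(15): 15+3=18 → S
B(1): 1+3=4 → E
P(15): 15+3=18 → S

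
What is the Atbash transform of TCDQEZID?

GXWJVARW

T(19) → G(6)
C(2) → X(23)
D(3) → W(22)
Q(16) → J(9)
E(4) → V(21)
Z(25) → A(0)
I(8) → R(17)
D(3) → W(22)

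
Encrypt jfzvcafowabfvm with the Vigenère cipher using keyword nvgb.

wafwpvlpjvhgih

Repeat the key across the message: nvgbnvgbnvgbnv
j(9)+n(13): 22 → w
f(5)+v(21): 26≡0 → a
z(25)+g(6): 31≡5 → f
v(21)+b(1): 22 → w
c(2)+n(13): 15 → p
a(0)+v(21): 21 → v
f(5)+g(6): 11 → l
o(14)+b(1): 15 → p
w(22)+n(13): 35≡9 → j
a(0)+v(21): 21 → v
b(1)+g(6): 7 → h
f(5)+b(1): 6 → g
v(21)+n(13): 34≡8 → i
m(12)+v(21): 33≡7 → h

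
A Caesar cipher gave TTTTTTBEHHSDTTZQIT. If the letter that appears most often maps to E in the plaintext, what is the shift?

The most frequent ciphertext letter is T (appears 9 times).
T is position 19; E is position 4.
Shift = 15.

15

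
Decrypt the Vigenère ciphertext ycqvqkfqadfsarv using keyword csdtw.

Repeat the key across the ciphertext: csdtwcsdtwcsdtw
y(24)−c(2): 22 → w
c(2)−s(18): -16≡10 → k
q(16)−d(3): 13 → n
v(21)−t(19): 2 → c
q(16)−w(22): -6≡20 → u
k(10)−c(2): 8 → i
f(5)−s(18): -13≡13 → n
q(16)−d(3): 13 → n
a(0)−t(19): -19≡7 → h
d(3)−w(22): -19≡7 → h
f(5)−c(2): 3 → d
s(18)−s(18): 0 → a
a(0)−d(3): -3≡23 → x
r(17)−t(19): -2≡24 → y
v(21)−w(22): -1≡25 → z

wkncuinnhhdaxyz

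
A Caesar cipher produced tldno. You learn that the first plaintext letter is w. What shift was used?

From the crib: t(19)−w(22)=-3≡23, so the shift is 23.

23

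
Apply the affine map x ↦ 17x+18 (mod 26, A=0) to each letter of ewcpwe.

icanci

e(4): 17·4+18=86≡8 → i
w(22): 17·22+18=392≡2 → c
c(2): 17·2+18=52≡0 → a
p(15): 17·15+18=273≡13 → n
w(22): 17·22+18=392≡2 → c
e(4): 17·4+18=86≡8 → i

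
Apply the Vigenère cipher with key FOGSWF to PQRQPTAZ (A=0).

Repeat the key across the message: FOGSWFFO
P(15)+F(5): 20 → U
Q(16)+O(14): 30≡4 → E
R(17)+G(6): 23 → X
Q(16)+S(18): 34≡8 → I
P(15)+W(22): 37≡11 → L
T(19)+F(5): 24 → Y
A(0)+F(5): 5 → F
Z(25)+O(14): 39≡13 → N

UEXILYFN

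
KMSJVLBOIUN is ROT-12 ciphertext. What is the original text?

K(10): 10−12=-2≡24 → Y
M(12): 12−12=0 → A
S(18): 18−12=6 → G
J(9): 9−12=-3≡23 → X
V(21): 21−12=9 → J
L(11): 11−12=-1≡25 → Z
B(1): 1−12=-11≡15 → P
O(14): 14−12=2 → C
I(8): 8−12=-4≡22 → W
U(20): 20−12=8 → I
N(13): 13−12=1 → B

YAGXJZPCWIB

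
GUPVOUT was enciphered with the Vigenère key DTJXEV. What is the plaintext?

DBGYKZQ

Repeat the key across the ciphertext: DTJXEVD
G(6)−D(3): 3 → D
U(20)−T(19): 1 → B
P(15)−J(9): 6 → G
V(21)−X(23): -2≡24 → Y
O(14)−E(4): 10 → K
U(20)−V(21): -1≡25 → Z
T(19)−D(3): 16 → Q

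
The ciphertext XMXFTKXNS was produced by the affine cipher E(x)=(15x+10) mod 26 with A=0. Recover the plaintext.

The inverse of 15 mod 26 is 7, since 15·7=105≡1. Apply D(y)=7·(y−10) mod 26:
X(23): 7·(23−10)=91≡13 → N
M(12): 7·(12−10)=14 → O
X(23): 7·(23−10)=91≡13 → N
F(5): 7·(5−10)=-35≡17 → R
T(19): 7·(19−10)=63≡11 → L
K(10): 7·(10−10)=0 → A
X(23): 7·(23−10)=91≡13 → N
N(13): 7·(13−10)=21 → V
S(18): 7·(18−10)=56≡4 → E

NONRLANVE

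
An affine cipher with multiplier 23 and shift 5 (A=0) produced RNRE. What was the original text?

WGWJ

The inverse of 23 mod 26 is 17, since 23·17=391≡1. Apply D(y)=17·(y−5) mod 26:
R(17): 17·(17−5)=204≡22 → W
N(13): 17·(13−5)=136≡6 → G
R(17): 17·(17−5)=204≡22 → W
E(4): 17·(4−5)=-17≡9 → J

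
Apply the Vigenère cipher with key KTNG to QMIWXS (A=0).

AFVCHL

Repeat the key across the message: KTNGKT
Q(16)+K(10): 26≡0 → A
M(12)+T(19): 31≡5 → F
I(8)+N(13): 21 → V
W(22)+G(6): 28≡2 → C
X(23)+K(10): 33≡7 → H
S(18)+T(19): 37≡11 → L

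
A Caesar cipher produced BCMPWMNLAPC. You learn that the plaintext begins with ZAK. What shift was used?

2

From the crib: B(1)−Z(25)=-24≡2, so the shift is 2.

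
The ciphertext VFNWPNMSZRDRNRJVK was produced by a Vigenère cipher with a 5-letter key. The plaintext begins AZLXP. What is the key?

VGCZA

Subtract each crib letter from the matching ciphertext letter (mod 26):
V(21)−A(0)=21 → V
F(5)−Z(25)=-20≡6 → G
N(13)−L(11)=2 → C
W(22)−X(23)=-1≡25 → Z
P(15)−P(15)=0 → A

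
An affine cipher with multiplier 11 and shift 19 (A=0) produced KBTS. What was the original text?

The inverse of 11 mod 26 is 19, since 11·19=209≡1. Apply D(y)=19·(y−19) mod 26:
K(10): 19·(10−19)=-171≡11 → L
B(1): 19·(1−19)=-342≡22 → W
T(19): 19·(19−19)=0 → A
S(18): 19·(18−19)=-19≡7 → H

LWAH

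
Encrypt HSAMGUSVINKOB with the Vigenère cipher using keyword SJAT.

ZBAFYDSOAWKHT

Repeat the key across the message: SJATSJATSJATS
H(7)+S(18): 25 → Z
S(18)+J(9): 27≡1 → B
A(0)+A(0): 0 → A
M(12)+T(19): 31≡5 → F
G(6)+S(18): 24 → Y
U(20)+J(9): 29≡3 → D
S(18)+A(0): 18 → S
V(21)+T(19): 40≡14 → O
I(8)+S(18): 26≡0 → A
N(13)+J(9): 22 → W
K(10)+A(0): 10 → K
O(14)+T(19): 33≡7 → H
B(1)+S(18): 19 → T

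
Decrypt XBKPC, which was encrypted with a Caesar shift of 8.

X(23): 23−8=15 → P
B(1): 1−8=-7≡19 → T
K(10): 10−8=2 → C
P(15): 15−8=7 → H
C(2): 2−8=-6≡20 → U

PTCHU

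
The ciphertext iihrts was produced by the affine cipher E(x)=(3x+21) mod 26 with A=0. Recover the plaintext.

The inverse of 3 mod 26 is 9, since 3·9=27≡1. Apply D(y)=9·(y−21) mod 26:
i(8): 9·(8−21)=-117≡13 → n
i(8): 9·(8−21)=-117≡13 → n
h(7): 9·(7−21)=-126≡4 → e
r(17): 9·(17−21)=-36≡16 → q
t(19): 9·(19−21)=-18≡8 → i
s(18): 9·(18−21)=-27≡25 → z

nneqiz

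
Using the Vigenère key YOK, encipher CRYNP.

AFILD

Repeat the key across the message: YOKYO
C(2)+Y(24): 26≡0 → A
R(17)+O(14): 31≡5 → F
Y(24)+K(10): 34≡8 → I
N(13)+Y(24): 37≡11 → L
P(15)+O(14): 29≡3 → D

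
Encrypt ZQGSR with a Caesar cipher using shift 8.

Z(25): 25+8=33≡7 → H
Q(16): 16+8=24 → Y
G(6): 6+8=14 → O
S(18): 18+8=26≡0 → A
R(17): 17+8=25 → Z

HYOAZ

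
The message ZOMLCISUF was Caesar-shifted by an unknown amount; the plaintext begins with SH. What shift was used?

7

From the crib: Z(25)−S(18)=7, so the shift is 7.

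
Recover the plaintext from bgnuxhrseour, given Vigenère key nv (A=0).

Repeat the key across the ciphertext: nvnvnvnvnvnv
b(1)−n(13): -12≡14 → o
g(6)−v(21): -15≡11 → l
n(13)−n(13): 0 → a
u(20)−v(21): -1≡25 → z
x(23)−n(13): 10 → k
h(7)−v(21): -14≡12 → m
r(17)−n(13): 4 → e
s(18)−v(21): -3≡23 → x
e(4)−n(13): -9≡17 → r
o(14)−v(21): -7≡19 → t
u(20)−n(13): 7 → h
r(17)−v(21): -4≡22 → w

olazkmexrthw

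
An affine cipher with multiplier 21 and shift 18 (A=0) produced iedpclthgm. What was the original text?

The inverse of 21 mod 26 is 5, since 21·5=105≡1. Apply D(y)=5·(y−18) mod 26:
i(8): 5·(8−18)=-50≡2 → c
e(4): 5·(4−18)=-70≡8 → i
d(3): 5·(3−18)=-75≡3 → d
p(15): 5·(15−18)=-15≡11 → l
c(2): 5·(2−18)=-80≡24 → y
l(11): 5·(11−18)=-35≡17 → r
t(19): 5·(19−18)=5 → f
h(7): 5·(7−18)=-55≡23 → x
g(6): 5·(6−18)=-60≡18 → s
m(12): 5·(12−18)=-30≡22 → w

cidlyrfxsw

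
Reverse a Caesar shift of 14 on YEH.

Y(24): 24−14=10 → K
E(4): 4−14=-10≡16 → Q
H(7): 7−14=-7≡19 → T

KQT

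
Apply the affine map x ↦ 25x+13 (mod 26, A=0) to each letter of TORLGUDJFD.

T(19): 25·19+13=488≡20 → U
O(14): 25·14+13=363≡25 → Z
R(17): 25·17+13=438≡22 → W
L(11): 25·11+13=288≡2 → C
G(6): 25·6+13=163≡7 → H
U(20): 25·20+13=513≡19 → T
D(3): 25·3+13=88≡10 → K
J(9): 25·9+13=238≡4 → E
F(5): 25·5+13=138≡8 → I
D(3): 25·3+13=88≡10 → K

UZWCHTKEIK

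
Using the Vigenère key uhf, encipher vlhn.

Repeat the key across the message: uhfu
v(21)+u(20): 41≡15 → p
l(11)+h(7): 18 → s
h(7)+f(5): 12 → m
n(13)+u(20): 33≡7 → h

psmh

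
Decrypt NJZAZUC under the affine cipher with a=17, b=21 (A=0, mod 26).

The inverse of 17 mod 26 is 23, since 17·23=391≡1. Apply D(y)=23·(y−21) mod 26:
N(13): 23·(13−21)=-184≡24 → Y
J(9): 23·(9−21)=-276≡10 → K
Z(25): 23·(25−21)=92≡14 → O
A(0): 23·(0−21)=-483≡11 → L
Z(25): 23·(25−21)=92≡14 → O
U(20): 23·(20−21)=-23≡3 → D
C(2): 23·(2−21)=-437≡5 → F

YKOLODF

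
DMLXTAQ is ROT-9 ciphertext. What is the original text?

UDCOKRH

D(3): 3−9=-6≡20 → U
M(12): 12−9=3 → D
L(11): 11−9=2 → C
X(23): 23−9=14 → O
T(19): 19−9=10 → K
A(0): 0−9=-9≡17 → R
Q(16): 16−9=7 → H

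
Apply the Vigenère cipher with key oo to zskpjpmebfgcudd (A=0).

Repeat the key across the message: ooooooooooooooo
z(25)+o(14): 39≡13 → n
s(18)+o(14): 32≡6 → g
k(10)+o(14): 24 → y
p(15)+o(14): 29≡3 → d
j(9)+o(14): 23 → x
p(15)+o(14): 29≡3 → d
m(12)+o(14): 26≡0 → a
e(4)+o(14): 18 → s
b(1)+o(14): 15 → p
f(5)+o(14): 19 → t
g(6)+o(14): 20 → u
c(2)+o(14): 16 → q
u(20)+o(14): 34≡8 → i
d(3)+o(14): 17 → r
d(3)+o(14): 17 → r

ngydxdasptuqirr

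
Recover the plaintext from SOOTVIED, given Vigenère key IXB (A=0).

Repeat the key across the ciphertext: IXBIXBIX
S(18)−I(8): 10 → K
O(14)−X(23): -9≡17 → R
O(14)−B(1): 13 → N
T(19)−I(8): 11 → L
V(21)−X(23): -2≡24 → Y
I(8)−B(1): 7 → H
E(4)−I(8): -4≡22 → W
D(3)−X(23): -20≡6 → G

KRNLYHWG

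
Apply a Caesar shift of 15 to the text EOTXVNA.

TDIMKCP

E(4): 4+15=19 → T
O(14): 14+15=29≡3 → D
T(19): 19+15=34≡8 → I
X(23): 23+15=38≡12 → M
V(21): 21+15=36≡10 → K
N(13): 13+15=28≡2 → C
A(0): 0+15=15 → P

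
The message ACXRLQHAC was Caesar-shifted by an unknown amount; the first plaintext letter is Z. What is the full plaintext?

ZBWQKPGZB

From the crib: A(0)−Z(25)=-25≡1, so the shift is 1.
Subtract 1 from each ciphertext letter:
A(0): 0−1=-1≡25 → Z
C(2): 2−1=1 → B
X(23): 23−1=22 → W
R(17): 17−1=16 → Q
L(11): 11−1=10 → K
Q(16): 16−1=15 → P
H(7): 7−1=6 → G
A(0): 0−1=-1≡25 → Z
C(2): 2−1=1 → B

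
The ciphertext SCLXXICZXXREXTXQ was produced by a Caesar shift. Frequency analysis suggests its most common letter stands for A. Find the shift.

23

The most frequent ciphertext letter is X (appears 6 times).
X is position 23; A is position 0.
Shift = 23.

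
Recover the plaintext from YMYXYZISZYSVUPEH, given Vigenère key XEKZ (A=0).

Repeat the key across the ciphertext: XEKZXEKZXEKZXEKZ
Y(24)−X(23): 1 → B
M(12)−E(4): 8 → I
Y(24)−K(10): 14 → O
X(23)−Z(25): -2≡24 → Y
Y(24)−X(23): 1 → B
Z(25)−E(4): 21 → V
I(8)−K(10): -2≡24 → Y
S(18)−Z(25): -7≡19 → T
Z(25)−X(23): 2 → C
Y(24)−E(4): 20 → U
S(18)−K(10): 8 → I
V(21)−Z(25): -4≡22 → W
U(20)−X(23): -3≡23 → X
P(15)−E(4): 11 → L
E(4)−K(10): -6≡20 → U
H(7)−Z(25): -18≡8 → I

BIOYBVYTCUIWXLUI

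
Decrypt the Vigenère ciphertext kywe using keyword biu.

jqcd

Repeat the key across the ciphertext: biub
k(10)−b(1): 9 → j
y(24)−i(8): 16 → q
w(22)−u(20): 2 → c
e(4)−b(1): 3 → d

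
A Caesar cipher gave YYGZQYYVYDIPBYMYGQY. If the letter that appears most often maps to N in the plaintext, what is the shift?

The most frequent ciphertext letter is Y (appears 8 times).
Y is position 24; N is position 13.
Shift = 11.

11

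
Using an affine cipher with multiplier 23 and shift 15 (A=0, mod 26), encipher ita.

i(8): 23·8+15=199≡17 → r
t(19): 23·19+15=452≡10 → k
a(0): 23·0+15=15 → p

rkp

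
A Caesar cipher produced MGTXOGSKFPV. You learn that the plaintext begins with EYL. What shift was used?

From the crib: M(12)−E(4)=8, so the shift is 8.

8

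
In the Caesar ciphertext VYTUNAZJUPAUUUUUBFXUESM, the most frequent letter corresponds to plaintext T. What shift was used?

1

The most frequent ciphertext letter is U (appears 8 times).
U is position 20; T is position 19.
Shift = 1.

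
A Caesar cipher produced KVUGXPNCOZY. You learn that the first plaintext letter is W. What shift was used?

14

From the crib: K(10)−W(22)=-12≡14, so the shift is 14.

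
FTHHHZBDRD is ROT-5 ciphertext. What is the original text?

AOCCCUWYMY

F(5): 5−5=0 → A
T(19): 19−5=14 → O
H(7): 7−5=2 → C
H(7): 7−5=2 → C
H(7): 7−5=2 → C
Z(25): 25−5=20 → U
B(1): 1−5=-4≡22 → W
D(3): 3−5=-2≡24 → Y
R(17): 17−5=12 → M
D(3): 3−5=-2≡24 → Y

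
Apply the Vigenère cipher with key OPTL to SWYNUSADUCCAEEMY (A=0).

GLRYIHTOIRVLSTFJ

Repeat the key across the message: OPTLOPTLOPTLOPTL
S(18)+O(14): 32≡6 → G
W(22)+P(15): 37≡11 → L
Y(24)+T(19): 43≡17 → R
N(13)+L(11): 24 → Y
U(20)+O(14): 34≡8 → I
S(18)+P(15): 33≡7 → H
A(0)+T(19): 19 → T
D(3)+L(11): 14 → O
U(20)+O(14): 34≡8 → I
C(2)+P(15): 17 → R
C(2)+T(19): 21 → V
A(0)+L(11): 11 → L
E(4)+O(14): 18 → S
E(4)+P(15): 19 → T
M(12)+T(19): 31≡5 → F
Y(24)+L(11): 35≡9 → J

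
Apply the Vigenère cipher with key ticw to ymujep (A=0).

ruwfxx

Repeat the key across the message: ticwti
y(24)+t(19): 43≡17 → r
m(12)+i(8): 20 → u
u(20)+c(2): 22 → w
j(9)+w(22): 31≡5 → f
e(4)+t(19): 23 → x
p(15)+i(8): 23 → x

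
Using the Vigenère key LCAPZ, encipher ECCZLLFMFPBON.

Repeat the key across the message: LCAPZLCAPZLCA
E(4)+L(11): 15 → P
C(2)+C(2): 4 → E
C(2)+A(0): 2 → C
Z(25)+P(15): 40≡14 → O
L(11)+Z(25): 36≡10 → K
L(11)+L(11): 22 → W
F(5)+C(2): 7 → H
M(12)+A(0): 12 → M
F(5)+P(15): 20 → U
P(15)+Z(25): 40≡14 → O
B(1)+L(11): 12 → M
O(14)+C(2): 16 → Q
N(13)+A(0): 13 → N

PECOKWHMUOMQN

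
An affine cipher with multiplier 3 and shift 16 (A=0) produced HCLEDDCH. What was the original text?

The inverse of 3 mod 26 is 9, since 3·9=27≡1. Apply D(y)=9·(y−16) mod 26:
H(7): 9·(7−16)=-81≡23 → X
C(2): 9·(2−16)=-126≡4 → E
L(11): 9·(11−16)=-45≡7 → H
E(4): 9·(4−16)=-108≡22 → W
D(3): 9·(3−16)=-117≡13 → N
D(3): 9·(3−16)=-117≡13 → N
C(2): 9·(2−16)=-126≡4 → E
H(7): 9·(7−16)=-81≡23 → X

XEHWNNEX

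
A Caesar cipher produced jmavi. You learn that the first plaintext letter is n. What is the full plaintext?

nqezm

From the crib: j(9)−n(13)=-4≡22, so the shift is 22.
Subtract 22 from each ciphertext letter:
j(9): 9−22=-13≡13 → n
m(12): 12−22=-10≡16 → q
a(0): 0−22=-22≡4 → e
v(21): 21−22=-1≡25 → z
i(8): 8−22=-14≡12 → m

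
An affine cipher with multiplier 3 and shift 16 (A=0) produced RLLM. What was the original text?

JHHQ

The inverse of 3 mod 26 is 9, since 3·9=27≡1. Apply D(y)=9·(y−16) mod 26:
R(17): 9·(17−16)=9 → J
L(11): 9·(11−16)=-45≡7 → H
L(11): 9·(11−16)=-45≡7 → H
M(12): 9·(12−16)=-36≡16 → Q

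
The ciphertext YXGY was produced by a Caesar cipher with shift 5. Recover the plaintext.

TSBT

Y(24): 24−5=19 → T
X(23): 23−5=18 → S
G(6): 6−5=1 → B
Y(24): 24−5=19 → T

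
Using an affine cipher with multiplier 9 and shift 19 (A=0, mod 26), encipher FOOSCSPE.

MPPZLZYD

F(5): 9·5+19=64≡12 → M
O(14): 9·14+19=145≡15 → P
O(14): 9·14+19=145≡15 → P
S(18): 9·18+19=181≡25 → Z
C(2): 9·2+19=37≡11 → L
S(18): 9·18+19=181≡25 → Z
P(15): 9·15+19=154≡24 → Y
E(4): 9·4+19=55≡3 → D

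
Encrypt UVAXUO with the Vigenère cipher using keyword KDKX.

Repeat the key across the message: KDKXKD
U(20)+K(10): 30≡4 → E
V(21)+D(3): 24 → Y
A(0)+K(10): 10 → K
X(23)+X(23): 46≡20 → U
U(20)+K(10): 30≡4 → E
O(14)+D(3): 17 → R

EYKUER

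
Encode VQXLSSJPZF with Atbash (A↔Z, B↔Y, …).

V(21) → E(4)
Q(16) → J(9)
X(23) → C(2)
L(11) → O(14)
S(18) → H(7)
S(18) → H(7)
J(9) → Q(16)
P(15) → K(10)
Z(25) → A(0)
F(5) → U(20)

EJCOHHQKAU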